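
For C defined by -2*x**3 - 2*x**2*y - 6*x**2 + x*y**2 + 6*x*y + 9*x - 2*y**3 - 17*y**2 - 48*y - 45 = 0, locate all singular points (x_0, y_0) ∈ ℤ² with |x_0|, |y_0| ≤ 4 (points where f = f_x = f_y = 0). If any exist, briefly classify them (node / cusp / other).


Singular points: {(0, -3)}; classification: cusp.

Compute partial derivatives:
  f_x = -6*x**2 - 4*x*y - 12*x + y**2 + 6*y + 9.
  f_y = -2*x**2 + 2*x*y + 6*x - 6*y**2 - 34*y - 48.
Scan x_0 ∈ {−4, ..., 4}. For each x_0, f_y(x_0, y) is a polynomial in y; find its integer roots y ∈ {−4, ..., 4}, then test f_x and f at those candidates.
  x = -4: f_y(-4, y) = -6*y**2 - 42*y - 104; no integer root y with |y| ≤ 4.
  x = -3: f_y(-3, y) = -6*y**2 - 40*y - 84; no integer root y with |y| ≤ 4.
  x = -2: f_y(-2, y) = -6*y**2 - 38*y - 68; no integer root y with |y| ≤ 4.
  x = -1: f_y(-1, y) = -6*y**2 - 36*y - 56; no integer root y with |y| ≤ 4.
  x = 0: f_y(0, y) = -6*y**2 - 34*y - 48; vanishes at y ∈ {-3}. (0, -3): f_x = 0, f = 0 — SINGULAR.
  x = 1: f_y(1, y) = -6*y**2 - 32*y - 44; no integer root y with |y| ≤ 4.
  x = 2: f_y(2, y) = -6*y**2 - 30*y - 44; no integer root y with |y| ≤ 4.
  x = 3: f_y(3, y) = -6*y**2 - 28*y - 48; no integer root y with |y| ≤ 4.
  x = 4: f_y(4, y) = -6*y**2 - 26*y - 56; no integer root y with |y| ≤ 4.
Only singular point on the grid: (0, -3).
Classify: substitute x = 0 + u, y = -3 + v and expand: f = -2*u**3 - 2*u**2*v + u*v**2 - 2*v**3 + v**2.
No constant or linear terms (consistent with a singular point). Quadratic part: v**2. Cubic part: -2*u**3 - 2*u**2*v + u*v**2 - 2*v**3.
The quadratic part v**2 is a perfect square, so there is a single (double) tangent line v = 0, i.e. y = -3. Restricting the cubic part to that line (v = 0) leaves -2*u**3 ≠ 0, so f is not divisible by v and the branch is v² ≈ 2*u**3 to lowest order — this is a cusp.
Classification: cusp.


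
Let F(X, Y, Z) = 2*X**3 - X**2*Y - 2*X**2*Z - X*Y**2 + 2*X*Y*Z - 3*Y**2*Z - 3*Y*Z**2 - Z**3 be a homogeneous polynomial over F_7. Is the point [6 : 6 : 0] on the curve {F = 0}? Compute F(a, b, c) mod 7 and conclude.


F(6,6,0) ≡ 0 (mod 7); P is on the curve.

Evaluate F(6, 6, 0) term-by-term (mod 7).
  2*X**3 ↦ 2·216·1·1 = 432
  -X**2*Y ↦ -1·36·6·1 = -216
  -2*X**2*Z ↦ -2·36·1·0 = 0
  -X*Y**2 ↦ -1·6·36·1 = -216
  2*X*Y*Z ↦ 2·6·6·0 = 0
  -3*Y**2*Z ↦ -3·1·36·0 = 0
  -3*Y*Z**2 ↦ -3·1·6·0 = 0
  -Z**3 ↦ -1·1·1·0 = 0
Sum: F(6, 6, 0) = (432) + (-216) + (0) + (-216) + (0) + (0) + (0) + (0) = 0.
Reducing mod 7: 0 ≡ 0 (mod 7).
Since F(a, b, c) ≡ 0 (mod 7), P lies on the curve.


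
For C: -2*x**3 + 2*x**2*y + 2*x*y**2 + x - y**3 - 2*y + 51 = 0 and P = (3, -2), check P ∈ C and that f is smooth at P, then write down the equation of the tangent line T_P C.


Tangent line at P: -69*x - 20*y + 167 = 0.

Step 1: f(3, -2) = 0, so P lies on C.
Step 2: partial derivatives
  f_x(x, y) = -6*x**2 + 4*x*y + 2*y**2 + 1, f_y(x, y) = 2*x**2 + 4*x*y - 3*y**2 - 2.
  f_x(P) = -69, f_y(P) = -20 (gradient nonzero, so P is smooth).
Step 3: tangent line at P: -69·(x − 3) + -20·(y − -2) = 0.
Expanding: -69*x - 20*y + 167 = 0.


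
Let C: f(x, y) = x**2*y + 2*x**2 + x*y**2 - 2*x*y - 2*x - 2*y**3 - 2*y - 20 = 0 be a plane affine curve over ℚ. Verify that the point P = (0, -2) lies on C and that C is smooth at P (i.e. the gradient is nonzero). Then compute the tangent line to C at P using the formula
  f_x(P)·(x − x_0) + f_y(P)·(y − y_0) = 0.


Tangent line at P: 6*x - 26*y - 52 = 0.

Step 1: f(0, -2) = 0, so P lies on C.
Step 2: partial derivatives
  f_x(x, y) = 2*x*y + 4*x + y**2 - 2*y - 2, f_y(x, y) = x**2 + 2*x*y - 2*x - 6*y**2 - 2.
  f_x(P) = 6, f_y(P) = -26 (gradient nonzero, so P is smooth).
Step 3: tangent line at P: 6·(x − 0) + -26·(y − -2) = 0.
Expanding: 6*x - 26*y - 52 = 0.


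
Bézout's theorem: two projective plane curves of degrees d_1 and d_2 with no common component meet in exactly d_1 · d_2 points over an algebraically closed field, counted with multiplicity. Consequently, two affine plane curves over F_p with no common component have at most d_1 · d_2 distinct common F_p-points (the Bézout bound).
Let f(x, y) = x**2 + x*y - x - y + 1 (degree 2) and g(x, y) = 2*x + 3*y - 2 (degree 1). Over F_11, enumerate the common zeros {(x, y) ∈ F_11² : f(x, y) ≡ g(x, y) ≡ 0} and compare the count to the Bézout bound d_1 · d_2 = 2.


Common zeros: ∅; count = 0; Bézout bound = 2.

deg(f) = 2, deg(g) = 1, so Bézout bound = 2.
Scan x ∈ F_11. For each x, list the y ∈ F_11 with f(x, y) ≡ 0 and those with g(x, y) ≡ 0 (mod 11); the common zeros in that column are the intersection.
  x = 0: f ≡ 0 at y ∈ {1}; g ≡ 0 at y ∈ {8}; common: ∅.
  x = 1: f ≡ 0 at y ∈ ∅; g ≡ 0 at y ∈ {0}; common: ∅.
  x = 2: f ≡ 0 at y ∈ {8}; g ≡ 0 at y ∈ {3}; common: ∅.
  x = 3: f ≡ 0 at y ∈ {2}; g ≡ 0 at y ∈ {6}; common: ∅.
  x = 4: f ≡ 0 at y ∈ {3}; g ≡ 0 at y ∈ {9}; common: ∅.
  x = 5: f ≡ 0 at y ∈ {3}; g ≡ 0 at y ∈ {1}; common: ∅.
  x = 6: f ≡ 0 at y ∈ {7}; g ≡ 0 at y ∈ {4}; common: ∅.
  x = 7: f ≡ 0 at y ∈ {2}; g ≡ 0 at y ∈ {7}; common: ∅.
  x = 8: f ≡ 0 at y ∈ {6}; g ≡ 0 at y ∈ {10}; common: ∅.
  x = 9: f ≡ 0 at y ∈ {6}; g ≡ 0 at y ∈ {2}; common: ∅.
  x = 10: f ≡ 0 at y ∈ {7}; g ≡ 0 at y ∈ {5}; common: ∅.
Collecting: common zeros = ∅, so the count is 0.
Comparison with the Bézout bound: 0 ≤ 2 = deg(f)·deg(g), as expected for curves with no common component (the affine F_11-count falls short of the bound because intersections may lie at infinity, over extension fields, or carry multiplicity).


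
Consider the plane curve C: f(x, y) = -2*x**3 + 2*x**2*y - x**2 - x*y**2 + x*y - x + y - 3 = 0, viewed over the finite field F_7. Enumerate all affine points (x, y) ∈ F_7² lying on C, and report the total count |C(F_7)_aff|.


Affine F_7-points: {(0, 3), (1, 0), (1, 4), (6, 2), (6, 3)}; count = 5.

For each of the 49 pairs (x, y) ∈ F_7², evaluate f(x, y) mod 7. Record the zeros.
  x = 0: [0↦4, 1↦5, 2↦6, 3↦0, 4↦1, 5↦2, 6↦3]  zeros at y ∈ {3}
  x = 1: [0↦0, 1↦3, 2↦4, 3↦3, 4↦0, 5↦2, 6↦2]  zeros at y ∈ {0, 4}
  x = 2: [0↦3, 1↦5, 2↦3, 3↦4, 4↦1, 5↦1, 6↦4]  zeros at y ∈ ∅
  x = 3: [0↦1, 1↦6, 2↦5, 3↦5, 4↦6, 5↦1, 6↦4]  zeros at y ∈ ∅
  x = 4: [0↦3, 1↦1, 2↦5, 3↦1, 4↦3, 5↦4, 6↦4]  zeros at y ∈ ∅
  x = 5: [0↦4, 1↦6, 2↦5, 3↦1, 4↦1, 5↦5, 6↦6]  zeros at y ∈ ∅
  x = 6: [0↦6, 1↦2, 2↦0, 3↦0, 4↦2, 5↦6, 6↦5]  zeros at y ∈ {2, 3}
Collecting zeros: affine points = {(0, 3), (1, 0), (1, 4), (6, 2), (6, 3)}.
Total count |C(F_7)_aff| = 5.


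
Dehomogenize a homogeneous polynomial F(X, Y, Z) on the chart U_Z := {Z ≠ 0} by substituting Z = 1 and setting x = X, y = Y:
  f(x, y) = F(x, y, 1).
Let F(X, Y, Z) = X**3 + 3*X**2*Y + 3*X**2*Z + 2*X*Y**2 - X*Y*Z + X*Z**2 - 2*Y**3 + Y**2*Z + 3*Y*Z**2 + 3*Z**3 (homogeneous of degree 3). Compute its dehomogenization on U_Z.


f(x, y) = x**3 + 3*x**2*y + 3*x**2 + 2*x*y**2 - x*y + x - 2*y**3 + y**2 + 3*y + 3

On U_Z we set Z = 1. Each monomial c·X^i·Y^j·Z^k in F becomes c·x^i·y^j·1^k = c·x^i·y^j.
Substituting Z = 1: F(X, Y, 1) = x**3 + 3*x**2*y + 3*x**2 + 2*x*y**2 - x*y + x - 2*y**3 + y**2 + 3*y + 3.
Note: deg(f) ≤ deg(F) = 3; strict inequality happens when F is divisible by Z (lost terms).


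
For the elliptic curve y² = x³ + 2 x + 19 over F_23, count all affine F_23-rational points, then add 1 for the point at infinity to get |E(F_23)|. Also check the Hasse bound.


Affine points = {(2, 10), (2, 13), (3, 11), (3, 12), (5, 4), (5, 19), (7, 10), (7, 13), (8, 8), (8, 15), (10, 2), (10, 21), (12, 0), (14, 10), (14, 13), (19, 4), (19, 19), (20, 3), (20, 20), (22, 4), (22, 19)}; affine count = 21; |E(F_23)| = 22.

Discriminant check: Δ ∝ 4a³ + 27b² = 4·2³ + 27·19² = 4·8 + 27·361 ≡ 4 (mod 23). Nonzero ⇒ E is nonsingular.
For each x ∈ F_23, compute rhs = x³ + 2·x + 19 mod 23, then count y ∈ F_23 with y² ≡ rhs.
  x = 0: rhs = 19, matching y values: none (0 points).
  x = 1: rhs = 22, matching y values: none (0 points).
  x = 2: rhs = 8, matching y values: 10, 13 (2 points).
  x = 3: rhs = 6, matching y values: 11, 12 (2 points).
  x = 4: rhs = 22, matching y values: none (0 points).
  x = 5: rhs = 16, matching y values: 4, 19 (2 points).
  x = 6: rhs = 17, matching y values: none (0 points).
  x = 7: rhs = 8, matching y values: 10, 13 (2 points).
  x = 8: rhs = 18, matching y values: 8, 15 (2 points).
  x = 9: rhs = 7, matching y values: none (0 points).
  x = 10: rhs = 4, matching y values: 2, 21 (2 points).
  x = 11: rhs = 15, matching y values: none (0 points).
  x = 12: rhs = 0, matching y values: 0 (1 points).
  x = 13: rhs = 11, matching y values: none (0 points).
  x = 14: rhs = 8, matching y values: 10, 13 (2 points).
  x = 15: rhs = 20, matching y values: none (0 points).
  x = 16: rhs = 7, matching y values: none (0 points).
  x = 17: rhs = 21, matching y values: none (0 points).
  x = 18: rhs = 22, matching y values: none (0 points).
  x = 19: rhs = 16, matching y values: 4, 19 (2 points).
  x = 20: rhs = 9, matching y values: 3, 20 (2 points).
  x = 21: rhs = 7, matching y values: none (0 points).
  x = 22: rhs = 16, matching y values: 4, 19 (2 points).
Total affine count: 21.
Full point count |E(F_23)| = 21 + 1 = 22.
Hasse bound: |22 − (23+1)| = |-2| = 2 ≤ 2√23 ≈ 9.5917 ✓.


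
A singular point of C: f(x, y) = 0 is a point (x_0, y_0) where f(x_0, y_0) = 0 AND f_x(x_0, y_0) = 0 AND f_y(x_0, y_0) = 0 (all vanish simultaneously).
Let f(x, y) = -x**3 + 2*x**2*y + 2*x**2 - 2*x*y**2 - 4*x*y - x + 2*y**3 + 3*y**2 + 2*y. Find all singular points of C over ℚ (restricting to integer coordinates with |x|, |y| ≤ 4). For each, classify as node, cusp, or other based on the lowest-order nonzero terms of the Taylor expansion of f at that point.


Singular points: {(1, 0)}; classification: node.

Compute partial derivatives:
  f_x = -3*x**2 + 4*x*y + 4*x - 2*y**2 - 4*y - 1.
  f_y = 2*x**2 - 4*x*y - 4*x + 6*y**2 + 6*y + 2.
Scan x_0 ∈ {−4, ..., 4}. For each x_0, f_y(x_0, y) is a polynomial in y; find its integer roots y ∈ {−4, ..., 4}, then test f_x and f at those candidates.
  x = -4: f_y(-4, y) = 6*y**2 + 22*y + 50; no integer root y with |y| ≤ 4.
  x = -3: f_y(-3, y) = 6*y**2 + 18*y + 32; no integer root y with |y| ≤ 4.
  x = -2: f_y(-2, y) = 6*y**2 + 14*y + 18; no integer root y with |y| ≤ 4.
  x = -1: f_y(-1, y) = 6*y**2 + 10*y + 8; no integer root y with |y| ≤ 4.
  x = 0: f_y(0, y) = 6*y**2 + 6*y + 2; no integer root y with |y| ≤ 4.
  x = 1: f_y(1, y) = 6*y**2 + 2*y; vanishes at y ∈ {0}. (1, 0): f_x = 0, f = 0 — SINGULAR.
  x = 2: f_y(2, y) = 6*y**2 - 2*y + 2; no integer root y with |y| ≤ 4.
  x = 3: f_y(3, y) = 6*y**2 - 6*y + 8; no integer root y with |y| ≤ 4.
  x = 4: f_y(4, y) = 6*y**2 - 10*y + 18; no integer root y with |y| ≤ 4.
Only singular point on the grid: (1, 0).
Classify: substitute x = 1 + u, y = 0 + v and expand: f = -u**3 + 2*u**2*v - u**2 - 2*u*v**2 + 2*v**3 + v**2.
No constant or linear terms (consistent with a singular point). Quadratic part: -u**2 + v**2. Cubic part: -u**3 + 2*u**2*v - 2*u*v**2 + 2*v**3.
The quadratic part v**2 - u**2 = (v − u)(v + u) splits into two distinct linear factors, so there are two distinct tangent lines y − 0 = ±(x − 1) — this is a node (ordinary double point).
Classification: node.


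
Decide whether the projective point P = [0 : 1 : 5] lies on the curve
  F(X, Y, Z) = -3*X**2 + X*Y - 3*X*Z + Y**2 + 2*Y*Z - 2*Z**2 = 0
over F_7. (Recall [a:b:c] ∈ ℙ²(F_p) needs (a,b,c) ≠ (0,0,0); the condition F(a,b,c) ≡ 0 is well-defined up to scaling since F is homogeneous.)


F(0,1,5) ≡ 3 (mod 7); P is NOT on the curve.

Evaluate F(0, 1, 5) term-by-term (mod 7).
  -3*X**2 ↦ -3·0·1·1 = 0
  X*Y ↦ 1·0·1·1 = 0
  -3*X*Z ↦ -3·0·1·5 = 0
  Y**2 ↦ 1·1·1·1 = 1
  2*Y*Z ↦ 2·1·1·5 = 10
  -2*Z**2 ↦ -2·1·1·25 = -50
Sum: F(0, 1, 5) = (0) + (0) + (0) + (1) + (10) + (-50) = -39.
Reducing mod 7: -39 ≡ 3 (mod 7).
Since F(a, b, c) ≡ 3 ≠ 0 (mod 7), P does NOT lie on the curve.


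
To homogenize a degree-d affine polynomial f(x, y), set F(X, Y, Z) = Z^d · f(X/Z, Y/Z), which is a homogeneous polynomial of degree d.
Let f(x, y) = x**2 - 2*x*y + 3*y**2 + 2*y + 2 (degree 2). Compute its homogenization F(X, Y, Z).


F(X, Y, Z) = X**2 - 2*X*Y + 3*Y**2 + 2*Y*Z + 2*Z**2

deg(f) = 2.
Substitute x = X/Z, y = Y/Z into f, then multiply by Z^2.
  monomial 1·x^2·y^0 ↦ 1·X^2·Y^0·Z^0.
  monomial -2·x^1·y^1 ↦ -2·X^1·Y^1·Z^0.
  monomial 3·x^0·y^2 ↦ 3·X^0·Y^2·Z^0.
  monomial 2·x^0·y^1 ↦ 2·X^0·Y^1·Z^1.
  monomial 2·x^0·y^0 ↦ 2·X^0·Y^0·Z^2.
Collecting: F(X, Y, Z) = X**2 - 2*X*Y + 3*Y**2 + 2*Y*Z + 2*Z**2.


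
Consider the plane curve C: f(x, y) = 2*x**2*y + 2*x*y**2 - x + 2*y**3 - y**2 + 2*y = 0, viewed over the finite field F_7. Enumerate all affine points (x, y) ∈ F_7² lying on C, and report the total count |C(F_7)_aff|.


Affine F_7-points: {(0, 0), (1, 5), (6, 5)}; count = 3.

For each of the 49 pairs (x, y) ∈ F_7², evaluate f(x, y) mod 7. Record the zeros.
  x = 0: [0↦0, 1↦3, 2↦2, 3↦2, 4↦1, 5↦4, 6↦2]  zeros at y ∈ {0}
  x = 1: [0↦6, 1↦6, 2↦6, 3↦4, 4↦5, 5↦0, 6↦1]  zeros at y ∈ {5}
  x = 2: [0↦5, 1↦6, 2↦4, 3↦4, 4↦4, 5↦2, 6↦3]  zeros at y ∈ ∅
  x = 3: [0↦4, 1↦3, 2↦3, 3↦2, 4↦5, 5↦3, 6↦1]  zeros at y ∈ ∅
  x = 4: [0↦3, 1↦4, 2↦3, 3↦5, 4↦1, 5↦3, 6↦2]  zeros at y ∈ ∅
  x = 5: [0↦2, 1↦2, 2↦4, 3↦6, 4↦6, 5↦2, 6↦6]  zeros at y ∈ ∅
  x = 6: [0↦1, 1↦4, 2↦6, 3↦5, 4↦6, 5↦0, 6↦6]  zeros at y ∈ {5}
Collecting zeros: affine points = {(0, 0), (1, 5), (6, 5)}.
Total count |C(F_7)_aff| = 3.


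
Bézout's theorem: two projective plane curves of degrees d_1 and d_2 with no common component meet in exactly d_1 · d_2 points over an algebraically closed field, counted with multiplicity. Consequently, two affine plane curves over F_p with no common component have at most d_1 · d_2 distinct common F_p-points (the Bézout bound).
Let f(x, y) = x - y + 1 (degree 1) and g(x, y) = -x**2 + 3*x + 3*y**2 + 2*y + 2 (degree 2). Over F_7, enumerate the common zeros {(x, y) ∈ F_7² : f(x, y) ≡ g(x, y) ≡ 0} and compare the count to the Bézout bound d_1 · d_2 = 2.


Common zeros: {(0, 1), (5, 6)}; count = 2; Bézout bound = 2.

deg(f) = 1, deg(g) = 2, so Bézout bound = 2.
Scan x ∈ F_7. For each x, list the y ∈ F_7 with f(x, y) ≡ 0 and those with g(x, y) ≡ 0 (mod 7); the common zeros in that column are the intersection.
  x = 0: f ≡ 0 at y ∈ {1}; g ≡ 0 at y ∈ {1, 3}; common: {1}.
  x = 1: f ≡ 0 at y ∈ {2}; g ≡ 0 at y ∈ ∅; common: ∅.
  x = 2: f ≡ 0 at y ∈ {3}; g ≡ 0 at y ∈ ∅; common: ∅.
  x = 3: f ≡ 0 at y ∈ {4}; g ≡ 0 at y ∈ {1, 3}; common: ∅.
  x = 4: f ≡ 0 at y ∈ {5}; g ≡ 0 at y ∈ {2}; common: ∅.
  x = 5: f ≡ 0 at y ∈ {6}; g ≡ 0 at y ∈ {5, 6}; common: {6}.
  x = 6: f ≡ 0 at y ∈ {0}; g ≡ 0 at y ∈ {2}; common: ∅.
Collecting: common zeros = {(0, 1), (5, 6)}, so the count is 2.
Comparison with the Bézout bound: 2 ≤ 2 = deg(f)·deg(g), as expected for curves with no common component (the bound is attained).


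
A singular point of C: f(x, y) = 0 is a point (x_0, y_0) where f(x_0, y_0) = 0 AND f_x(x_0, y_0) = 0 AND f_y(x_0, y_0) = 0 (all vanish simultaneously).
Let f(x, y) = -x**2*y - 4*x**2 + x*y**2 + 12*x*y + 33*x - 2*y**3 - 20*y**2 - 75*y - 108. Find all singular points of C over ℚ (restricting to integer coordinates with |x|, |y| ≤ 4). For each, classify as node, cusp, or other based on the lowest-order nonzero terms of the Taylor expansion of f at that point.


Singular points: {(3, -3)}; classification: node.

Compute partial derivatives:
  f_x = -2*x*y - 8*x + y**2 + 12*y + 33.
  f_y = -x**2 + 2*x*y + 12*x - 6*y**2 - 40*y - 75.
Scan x_0 ∈ {−4, ..., 4}. For each x_0, f_y(x_0, y) is a polynomial in y; find its integer roots y ∈ {−4, ..., 4}, then test f_x and f at those candidates.
  x = -4: f_y(-4, y) = -6*y**2 - 48*y - 139; no integer root y with |y| ≤ 4.
  x = -3: f_y(-3, y) = -6*y**2 - 46*y - 120; no integer root y with |y| ≤ 4.
  x = -2: f_y(-2, y) = -6*y**2 - 44*y - 103; no integer root y with |y| ≤ 4.
  x = -1: f_y(-1, y) = -6*y**2 - 42*y - 88; no integer root y with |y| ≤ 4.
  x = 0: f_y(0, y) = -6*y**2 - 40*y - 75; no integer root y with |y| ≤ 4.
  x = 1: f_y(1, y) = -6*y**2 - 38*y - 64; no integer root y with |y| ≤ 4.
  x = 2: f_y(2, y) = -6*y**2 - 36*y - 55; no integer root y with |y| ≤ 4.
  x = 3: f_y(3, y) = -6*y**2 - 34*y - 48; vanishes at y ∈ {-3}. (3, -3): f_x = 0, f = 0 — SINGULAR.
  x = 4: f_y(4, y) = -6*y**2 - 32*y - 43; no integer root y with |y| ≤ 4.
Only singular point on the grid: (3, -3).
Classify: substitute x = 3 + u, y = -3 + v and expand: f = -u**2*v - u**2 + u*v**2 - 2*v**3 + v**2.
No constant or linear terms (consistent with a singular point). Quadratic part: -u**2 + v**2. Cubic part: -u**2*v + u*v**2 - 2*v**3.
The quadratic part v**2 - u**2 = (v − u)(v + u) splits into two distinct linear factors, so there are two distinct tangent lines y − -3 = ±(x − 3) — this is a node (ordinary double point).
Classification: node.


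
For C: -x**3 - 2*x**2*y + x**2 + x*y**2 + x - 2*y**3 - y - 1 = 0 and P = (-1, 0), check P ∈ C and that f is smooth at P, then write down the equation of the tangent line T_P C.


Tangent line at P: -4*x - 3*y - 4 = 0.

Step 1: f(-1, 0) = 0, so P lies on C.
Step 2: partial derivatives
  f_x(x, y) = -3*x**2 - 4*x*y + 2*x + y**2 + 1, f_y(x, y) = -2*x**2 + 2*x*y - 6*y**2 - 1.
  f_x(P) = -4, f_y(P) = -3 (gradient nonzero, so P is smooth).
Step 3: tangent line at P: -4·(x − -1) + -3·(y − 0) = 0.
Expanding: -4*x - 3*y - 4 = 0.


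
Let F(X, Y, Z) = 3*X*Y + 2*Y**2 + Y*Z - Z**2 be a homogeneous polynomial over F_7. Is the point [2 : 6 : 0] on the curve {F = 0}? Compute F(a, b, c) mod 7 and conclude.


F(2,6,0) ≡ 3 (mod 7); P is NOT on the curve.

Evaluate F(2, 6, 0) term-by-term (mod 7).
  3*X*Y ↦ 3·2·6·1 = 36
  2*Y**2 ↦ 2·1·36·1 = 72
  Y*Z ↦ 1·1·6·0 = 0
  -Z**2 ↦ -1·1·1·0 = 0
Sum: F(2, 6, 0) = (36) + (72) + (0) + (0) = 108.
Reducing mod 7: 108 ≡ 3 (mod 7).
Since F(a, b, c) ≡ 3 ≠ 0 (mod 7), P does NOT lie on the curve.


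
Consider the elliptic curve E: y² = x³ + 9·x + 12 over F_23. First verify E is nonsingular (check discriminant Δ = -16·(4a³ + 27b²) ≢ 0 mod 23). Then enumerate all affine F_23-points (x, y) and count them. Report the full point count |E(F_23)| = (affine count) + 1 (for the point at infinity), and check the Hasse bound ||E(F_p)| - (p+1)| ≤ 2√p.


Affine points = {(0, 9), (0, 14), (6, 11), (6, 12), (7, 2), (7, 21), (11, 4), (11, 19), (12, 10), (12, 13), (13, 7), (13, 16), (15, 7), (15, 16), (17, 8), (17, 15), (18, 7), (18, 16), (19, 2), (19, 21), (20, 2), (20, 21), (21, 3), (21, 20), (22, 5), (22, 18)}; affine count = 26; |E(F_23)| = 27.

Discriminant check: Δ ∝ 4a³ + 27b² = 4·9³ + 27·12² = 4·729 + 27·144 ≡ 19 (mod 23). Nonzero ⇒ E is nonsingular.
For each x ∈ F_23, compute rhs = x³ + 9·x + 12 mod 23, then count y ∈ F_23 with y² ≡ rhs.
  x = 0: rhs = 12, matching y values: 9, 14 (2 points).
  x = 1: rhs = 22, matching y values: none (0 points).
  x = 2: rhs = 15, matching y values: none (0 points).
  x = 3: rhs = 20, matching y values: none (0 points).
  x = 4: rhs = 20, matching y values: none (0 points).
  x = 5: rhs = 21, matching y values: none (0 points).
  x = 6: rhs = 6, matching y values: 11, 12 (2 points).
  x = 7: rhs = 4, matching y values: 2, 21 (2 points).
  x = 8: rhs = 21, matching y values: none (0 points).
  x = 9: rhs = 17, matching y values: none (0 points).
  x = 10: rhs = 21, matching y values: none (0 points).
  x = 11: rhs = 16, matching y values: 4, 19 (2 points).
  x = 12: rhs = 8, matching y values: 10, 13 (2 points).
  x = 13: rhs = 3, matching y values: 7, 16 (2 points).
  x = 14: rhs = 7, matching y values: none (0 points).
  x = 15: rhs = 3, matching y values: 7, 16 (2 points).
  x = 16: rhs = 20, matching y values: none (0 points).
  x = 17: rhs = 18, matching y values: 8, 15 (2 points).
  x = 18: rhs = 3, matching y values: 7, 16 (2 points).
  x = 19: rhs = 4, matching y values: 2, 21 (2 points).
  x = 20: rhs = 4, matching y values: 2, 21 (2 points).
  x = 21: rhs = 9, matching y values: 3, 20 (2 points).
  x = 22: rhs = 2, matching y values: 5, 18 (2 points).
Total affine count: 26.
Full point count |E(F_23)| = 26 + 1 = 27.
Hasse bound: |27 − (23+1)| = |3| = 3 ≤ 2√23 ≈ 9.5917 ✓.


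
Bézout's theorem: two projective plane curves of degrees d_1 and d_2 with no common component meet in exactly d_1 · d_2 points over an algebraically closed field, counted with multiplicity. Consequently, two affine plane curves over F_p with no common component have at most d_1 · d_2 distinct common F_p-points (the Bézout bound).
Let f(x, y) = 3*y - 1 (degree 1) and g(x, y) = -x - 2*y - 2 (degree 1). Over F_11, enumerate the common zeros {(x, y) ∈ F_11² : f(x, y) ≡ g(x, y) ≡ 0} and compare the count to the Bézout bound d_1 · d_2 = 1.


Common zeros: {(1, 4)}; count = 1; Bézout bound = 1.

deg(f) = 1, deg(g) = 1, so Bézout bound = 1.
Scan x ∈ F_11. For each x, list the y ∈ F_11 with f(x, y) ≡ 0 and those with g(x, y) ≡ 0 (mod 11); the common zeros in that column are the intersection.
  x = 0: f ≡ 0 at y ∈ {4}; g ≡ 0 at y ∈ {10}; common: ∅.
  x = 1: f ≡ 0 at y ∈ {4}; g ≡ 0 at y ∈ {4}; common: {4}.
  x = 2: f ≡ 0 at y ∈ {4}; g ≡ 0 at y ∈ {9}; common: ∅.
  x = 3: f ≡ 0 at y ∈ {4}; g ≡ 0 at y ∈ {3}; common: ∅.
  x = 4: f ≡ 0 at y ∈ {4}; g ≡ 0 at y ∈ {8}; common: ∅.
  x = 5: f ≡ 0 at y ∈ {4}; g ≡ 0 at y ∈ {2}; common: ∅.
  x = 6: f ≡ 0 at y ∈ {4}; g ≡ 0 at y ∈ {7}; common: ∅.
  x = 7: f ≡ 0 at y ∈ {4}; g ≡ 0 at y ∈ {1}; common: ∅.
  x = 8: f ≡ 0 at y ∈ {4}; g ≡ 0 at y ∈ {6}; common: ∅.
  x = 9: f ≡ 0 at y ∈ {4}; g ≡ 0 at y ∈ {0}; common: ∅.
  x = 10: f ≡ 0 at y ∈ {4}; g ≡ 0 at y ∈ {5}; common: ∅.
Collecting: common zeros = {(1, 4)}, so the count is 1.
Comparison with the Bézout bound: 1 ≤ 1 = deg(f)·deg(g), as expected for curves with no common component (the bound is attained).


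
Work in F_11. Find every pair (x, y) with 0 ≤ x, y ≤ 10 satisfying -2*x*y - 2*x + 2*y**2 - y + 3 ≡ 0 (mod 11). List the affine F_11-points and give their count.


Affine F_11-points: {(1, 1), (1, 6), (2, 4), (4, 5), (5, 3), (5, 8), (7, 0), (7, 2), (10, 7), (10, 9)}; count = 10.

For each of the 121 pairs (x, y) ∈ F_11², evaluate f(x, y) mod 11. Record the zeros.
  x = 0: [0↦3, 1↦4, 2↦9, 3↦7, 4↦9, 5↦4, 6↦3, 7↦6, 8↦2, 9↦2, 10↦6]  zeros at y ∈ ∅
  x = 1: [0↦1, 1↦0, 2↦3, 3↦10, 4↦10, 5↦3, 6↦0, 7↦1, 8↦6, 9↦4, 10↦6]  zeros at y ∈ {1, 6}
  x = 2: [0↦10, 1↦7, 2↦8, 3↦2, 4↦0, 5↦2, 6↦8, 7↦7, 8↦10, 9↦6, 10↦6]  zeros at y ∈ {4}
  x = 3: [0↦8, 1↦3, 2↦2, 3↦5, 4↦1, 5↦1, 6↦5, 7↦2, 8↦3, 9↦8, 10↦6]  zeros at y ∈ ∅
  x = 4: [0↦6, 1↦10, 2↦7, 3↦8, 4↦2, 5↦0, 6↦2, 7↦8, 8↦7, 9↦10, 10↦6]  zeros at y ∈ {5}
  x = 5: [0↦4, 1↦6, 2↦1, 3↦0, 4↦3, 5↦10, 6↦10, 7↦3, 8↦0, 9↦1, 10↦6]  zeros at y ∈ {3, 8}
  x = 6: [0↦2, 1↦2, 2↦6, 3↦3, 4↦4, 5↦9, 6↦7, 7↦9, 8↦4, 9↦3, 10↦6]  zeros at y ∈ ∅
  x = 7: [0↦0, 1↦9, 2↦0, 3↦6, 4↦5, 5↦8, 6↦4, 7↦4, 8↦8, 9↦5, 10↦6]  zeros at y ∈ {0, 2}
  x = 8: [0↦9, 1↦5, 2↦5, 3↦9, 4↦6, 5↦7, 6↦1, 7↦10, 8↦1, 9↦7, 10↦6]  zeros at y ∈ ∅
  x = 9: [0↦7, 1↦1, 2↦10, 3↦1, 4↦7, 5↦6, 6↦9, 7↦5, 8↦5, 9↦9, 10↦6]  zeros at y ∈ ∅
  x = 10: [0↦5, 1↦8, 2↦4, 3↦4, 4↦8, 5↦5, 6↦6, 7↦0, 8↦9, 9↦0, 10↦6]  zeros at y ∈ {7, 9}
Collecting zeros: affine points = {(1, 1), (1, 6), (2, 4), (4, 5), (5, 3), (5, 8), (7, 0), (7, 2), (10, 7), (10, 9)}.
Total count |C(F_11)_aff| = 10.


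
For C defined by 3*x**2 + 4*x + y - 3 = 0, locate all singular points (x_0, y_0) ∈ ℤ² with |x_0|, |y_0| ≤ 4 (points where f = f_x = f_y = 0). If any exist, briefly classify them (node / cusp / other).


No singular points in the scanned grid; C is smooth there.

Compute partial derivatives:
  f_x = 6*x + 4.
  f_y = 1.
f_y = 1 is a nonzero constant, so f_y never vanishes: no point (x, y) can satisfy f = f_x = f_y = 0. In particular no (x, y) ∈ {−4, ..., 4}² is singular; the curve is smooth.


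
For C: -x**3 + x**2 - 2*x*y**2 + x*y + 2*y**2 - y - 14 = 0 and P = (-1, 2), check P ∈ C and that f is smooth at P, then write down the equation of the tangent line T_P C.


Tangent line at P: -11*x + 14*y - 39 = 0.

Step 1: f(-1, 2) = 0, so P lies on C.
Step 2: partial derivatives
  f_x(x, y) = -3*x**2 + 2*x - 2*y**2 + y, f_y(x, y) = -4*x*y + x + 4*y - 1.
  f_x(P) = -11, f_y(P) = 14 (gradient nonzero, so P is smooth).
Step 3: tangent line at P: -11·(x − -1) + 14·(y − 2) = 0.
Expanding: -11*x + 14*y - 39 = 0.


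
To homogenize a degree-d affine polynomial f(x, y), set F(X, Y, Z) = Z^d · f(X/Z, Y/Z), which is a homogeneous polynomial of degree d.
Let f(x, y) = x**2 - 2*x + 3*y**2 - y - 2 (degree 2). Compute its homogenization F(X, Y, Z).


F(X, Y, Z) = X**2 - 2*X*Z + 3*Y**2 - Y*Z - 2*Z**2

deg(f) = 2.
Substitute x = X/Z, y = Y/Z into f, then multiply by Z^2.
  monomial 1·x^2·y^0 ↦ 1·X^2·Y^0·Z^0.
  monomial -2·x^1·y^0 ↦ -2·X^1·Y^0·Z^1.
  monomial 3·x^0·y^2 ↦ 3·X^0·Y^2·Z^0.
  monomial -1·x^0·y^1 ↦ -1·X^0·Y^1·Z^1.
  monomial -2·x^0·y^0 ↦ -2·X^0·Y^0·Z^2.
Collecting: F(X, Y, Z) = X**2 - 2*X*Z + 3*Y**2 - Y*Z - 2*Z**2.


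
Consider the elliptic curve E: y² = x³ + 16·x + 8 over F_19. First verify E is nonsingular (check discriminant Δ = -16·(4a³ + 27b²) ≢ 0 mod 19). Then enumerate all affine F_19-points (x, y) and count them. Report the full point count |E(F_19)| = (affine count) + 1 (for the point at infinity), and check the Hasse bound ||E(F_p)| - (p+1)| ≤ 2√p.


Affine points = {(1, 5), (1, 14), (3, 8), (3, 11), (5, 2), (5, 17), (6, 4), (6, 15), (7, 8), (7, 11), (9, 8), (9, 11), (10, 3), (10, 16), (12, 3), (12, 16), (13, 0), (16, 3), (16, 16), (17, 5), (17, 14)}; affine count = 21; |E(F_19)| = 22.

Discriminant check: Δ ∝ 4a³ + 27b² = 4·16³ + 27·8² = 4·4096 + 27·64 ≡ 5 (mod 19). Nonzero ⇒ E is nonsingular.
For each x ∈ F_19, compute rhs = x³ + 16·x + 8 mod 19, then count y ∈ F_19 with y² ≡ rhs.
  x = 0: rhs = 8, matching y values: none (0 points).
  x = 1: rhs = 6, matching y values: 5, 14 (2 points).
  x = 2: rhs = 10, matching y values: none (0 points).
  x = 3: rhs = 7, matching y values: 8, 11 (2 points).
  x = 4: rhs = 3, matching y values: none (0 points).
  x = 5: rhs = 4, matching y values: 2, 17 (2 points).
  x = 6: rhs = 16, matching y values: 4, 15 (2 points).
  x = 7: rhs = 7, matching y values: 8, 11 (2 points).
  x = 8: rhs = 2, matching y values: none (0 points).
  x = 9: rhs = 7, matching y values: 8, 11 (2 points).
  x = 10: rhs = 9, matching y values: 3, 16 (2 points).
  x = 11: rhs = 14, matching y values: none (0 points).
  x = 12: rhs = 9, matching y values: 3, 16 (2 points).
  x = 13: rhs = 0, matching y values: 0 (1 points).
  x = 14: rhs = 12, matching y values: none (0 points).
  x = 15: rhs = 13, matching y values: none (0 points).
  x = 16: rhs = 9, matching y values: 3, 16 (2 points).
  x = 17: rhs = 6, matching y values: 5, 14 (2 points).
  x = 18: rhs = 10, matching y values: none (0 points).
Total affine count: 21.
Full point count |E(F_19)| = 21 + 1 = 22.
Hasse bound: |22 − (19+1)| = |2| = 2 ≤ 2√19 ≈ 8.7178 ✓.


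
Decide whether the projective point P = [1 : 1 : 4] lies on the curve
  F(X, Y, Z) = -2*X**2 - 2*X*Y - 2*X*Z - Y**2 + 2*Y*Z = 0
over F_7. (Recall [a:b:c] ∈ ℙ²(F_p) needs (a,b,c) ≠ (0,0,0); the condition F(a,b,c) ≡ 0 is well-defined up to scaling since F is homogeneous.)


F(1,1,4) ≡ 2 (mod 7); P is NOT on the curve.

Evaluate F(1, 1, 4) term-by-term (mod 7).
  -2*X**2 ↦ -2·1·1·1 = -2
  -2*X*Y ↦ -2·1·1·1 = -2
  -2*X*Z ↦ -2·1·1·4 = -8
  -Y**2 ↦ -1·1·1·1 = -1
  2*Y*Z ↦ 2·1·1·4 = 8
Sum: F(1, 1, 4) = (-2) + (-2) + (-8) + (-1) + (8) = -5.
Reducing mod 7: -5 ≡ 2 (mod 7).
Since F(a, b, c) ≡ 2 ≠ 0 (mod 7), P does NOT lie on the curve.


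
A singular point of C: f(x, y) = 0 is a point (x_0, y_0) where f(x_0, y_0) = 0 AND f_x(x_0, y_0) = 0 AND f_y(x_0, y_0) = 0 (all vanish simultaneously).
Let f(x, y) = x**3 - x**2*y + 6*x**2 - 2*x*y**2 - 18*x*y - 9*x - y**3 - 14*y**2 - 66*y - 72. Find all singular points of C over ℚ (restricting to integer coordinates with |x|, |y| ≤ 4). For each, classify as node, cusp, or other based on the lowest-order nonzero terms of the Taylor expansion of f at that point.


Singular points: {(-3, -3)}; classification: cusp.

Compute partial derivatives:
  f_x = 3*x**2 - 2*x*y + 12*x - 2*y**2 - 18*y - 9.
  f_y = -x**2 - 4*x*y - 18*x - 3*y**2 - 28*y - 66.
Scan x_0 ∈ {−4, ..., 4}. For each x_0, f_y(x_0, y) is a polynomial in y; find its integer roots y ∈ {−4, ..., 4}, then test f_x and f at those candidates.
  x = -4: f_y(-4, y) = -3*y**2 - 12*y - 10; no integer root y with |y| ≤ 4.
  x = -3: f_y(-3, y) = -3*y**2 - 16*y - 21; vanishes at y ∈ {-3}. (-3, -3): f_x = 0, f = 0 — SINGULAR.
  x = -2: f_y(-2, y) = -3*y**2 - 20*y - 34; no integer root y with |y| ≤ 4.
  x = -1: f_y(-1, y) = -3*y**2 - 24*y - 49; no integer root y with |y| ≤ 4.
  x = 0: f_y(0, y) = -3*y**2 - 28*y - 66; no integer root y with |y| ≤ 4.
  x = 1: f_y(1, y) = -3*y**2 - 32*y - 85; no integer root y with |y| ≤ 4.
  x = 2: f_y(2, y) = -3*y**2 - 36*y - 106; no integer root y with |y| ≤ 4.
  x = 3: f_y(3, y) = -3*y**2 - 40*y - 129; no integer root y with |y| ≤ 4.
  x = 4: f_y(4, y) = -3*y**2 - 44*y - 154; no integer root y with |y| ≤ 4.
Only singular point on the grid: (-3, -3).
Classify: substitute x = -3 + u, y = -3 + v and expand: f = u**3 - u**2*v - 2*u*v**2 - v**3 + v**2.
No constant or linear terms (consistent with a singular point). Quadratic part: v**2. Cubic part: u**3 - u**2*v - 2*u*v**2 - v**3.
The quadratic part v**2 is a perfect square, so there is a single (double) tangent line v = 0, i.e. y = -3. Restricting the cubic part to that line (v = 0) leaves u**3 ≠ 0, so f is not divisible by v and the branch is v² ≈ -u**3 to lowest order — this is a cusp.
Classification: cusp.


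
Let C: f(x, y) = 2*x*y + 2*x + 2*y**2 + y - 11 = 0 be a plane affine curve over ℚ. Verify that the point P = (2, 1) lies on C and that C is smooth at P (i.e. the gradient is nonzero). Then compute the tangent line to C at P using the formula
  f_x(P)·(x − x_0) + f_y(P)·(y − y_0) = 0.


Tangent line at P: 4*x + 9*y - 17 = 0.

Step 1: f(2, 1) = 0, so P lies on C.
Step 2: partial derivatives
  f_x(x, y) = 2*y + 2, f_y(x, y) = 2*x + 4*y + 1.
  f_x(P) = 4, f_y(P) = 9 (gradient nonzero, so P is smooth).
Step 3: tangent line at P: 4·(x − 2) + 9·(y − 1) = 0.
Expanding: 4*x + 9*y - 17 = 0.


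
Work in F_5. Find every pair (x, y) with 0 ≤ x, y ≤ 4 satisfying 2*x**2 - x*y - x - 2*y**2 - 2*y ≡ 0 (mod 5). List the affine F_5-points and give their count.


Affine F_5-points: {(0, 0), (0, 4), (2, 1), (2, 2), (3, 0), (4, 1)}; count = 6.

For each of the 25 pairs (x, y) ∈ F_5², evaluate f(x, y) mod 5. Record the zeros.
  x = 0: [0↦0, 1↦1, 2↦3, 3↦1, 4↦0]  zeros at y ∈ {0, 4}
  x = 1: [0↦1, 1↦1, 2↦2, 3↦4, 4↦2]  zeros at y ∈ ∅
  x = 2: [0↦1, 1↦0, 2↦0, 3↦1, 4↦3]  zeros at y ∈ {1, 2}
  x = 3: [0↦0, 1↦3, 2↦2, 3↦2, 4↦3]  zeros at y ∈ {0}
  x = 4: [0↦3, 1↦0, 2↦3, 3↦2, 4↦2]  zeros at y ∈ {1}
Collecting zeros: affine points = {(0, 0), (0, 4), (2, 1), (2, 2), (3, 0), (4, 1)}.
Total count |C(F_5)_aff| = 6.


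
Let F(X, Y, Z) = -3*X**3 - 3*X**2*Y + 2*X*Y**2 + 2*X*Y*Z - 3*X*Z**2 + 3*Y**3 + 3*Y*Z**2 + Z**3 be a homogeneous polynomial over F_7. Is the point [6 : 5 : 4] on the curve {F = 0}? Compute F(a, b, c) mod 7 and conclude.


F(6,5,4) ≡ 2 (mod 7); P is NOT on the curve.

Evaluate F(6, 5, 4) term-by-term (mod 7).
  -3*X**3 ↦ -3·216·1·1 = -648
  -3*X**2*Y ↦ -3·36·5·1 = -540
  2*X*Y**2 ↦ 2·6·25·1 = 300
  2*X*Y*Z ↦ 2·6·5·4 = 240
  -3*X*Z**2 ↦ -3·6·1·16 = -288
  3*Y**3 ↦ 3·1·125·1 = 375
  3*Y*Z**2 ↦ 3·1·5·16 = 240
  Z**3 ↦ 1·1·1·64 = 64
Sum: F(6, 5, 4) = (-648) + (-540) + (300) + (240) + (-288) + (375) + (240) + (64) = -257.
Reducing mod 7: -257 ≡ 2 (mod 7).
Since F(a, b, c) ≡ 2 ≠ 0 (mod 7), P does NOT lie on the curve.


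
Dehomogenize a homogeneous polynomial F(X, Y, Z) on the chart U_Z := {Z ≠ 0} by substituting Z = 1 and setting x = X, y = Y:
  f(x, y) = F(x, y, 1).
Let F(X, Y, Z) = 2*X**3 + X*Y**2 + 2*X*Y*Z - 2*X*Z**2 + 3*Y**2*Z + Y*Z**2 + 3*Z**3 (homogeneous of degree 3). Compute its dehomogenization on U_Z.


f(x, y) = 2*x**3 + x*y**2 + 2*x*y - 2*x + 3*y**2 + y + 3

On U_Z we set Z = 1. Each monomial c·X^i·Y^j·Z^k in F becomes c·x^i·y^j·1^k = c·x^i·y^j.
Substituting Z = 1: F(X, Y, 1) = 2*x**3 + x*y**2 + 2*x*y - 2*x + 3*y**2 + y + 3.
Note: deg(f) ≤ deg(F) = 3; strict inequality happens when F is divisible by Z (lost terms).


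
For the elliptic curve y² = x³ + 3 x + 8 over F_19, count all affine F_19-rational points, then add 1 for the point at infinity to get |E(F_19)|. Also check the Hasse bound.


Affine points = {(3, 5), (3, 14), (7, 7), (7, 12), (9, 2), (9, 17), (11, 2), (11, 17), (12, 9), (12, 10), (14, 1), (14, 18), (18, 2), (18, 17)}; affine count = 14; |E(F_19)| = 15.

Discriminant check: Δ ∝ 4a³ + 27b² = 4·3³ + 27·8² = 4·27 + 27·64 ≡ 12 (mod 19). Nonzero ⇒ E is nonsingular.
For each x ∈ F_19, compute rhs = x³ + 3·x + 8 mod 19, then count y ∈ F_19 with y² ≡ rhs.
  x = 0: rhs = 8, matching y values: none (0 points).
  x = 1: rhs = 12, matching y values: none (0 points).
  x = 2: rhs = 3, matching y values: none (0 points).
  x = 3: rhs = 6, matching y values: 5, 14 (2 points).
  x = 4: rhs = 8, matching y values: none (0 points).
  x = 5: rhs = 15, matching y values: none (0 points).
  x = 6: rhs = 14, matching y values: none (0 points).
  x = 7: rhs = 11, matching y values: 7, 12 (2 points).
  x = 8: rhs = 12, matching y values: none (0 points).
  x = 9: rhs = 4, matching y values: 2, 17 (2 points).
  x = 10: rhs = 12, matching y values: none (0 points).
  x = 11: rhs = 4, matching y values: 2, 17 (2 points).
  x = 12: rhs = 5, matching y values: 9, 10 (2 points).
  x = 13: rhs = 2, matching y values: none (0 points).
  x = 14: rhs = 1, matching y values: 1, 18 (2 points).
  x = 15: rhs = 8, matching y values: none (0 points).
  x = 16: rhs = 10, matching y values: none (0 points).
  x = 17: rhs = 13, matching y values: none (0 points).
  x = 18: rhs = 4, matching y values: 2, 17 (2 points).
Total affine count: 14.
Full point count |E(F_19)| = 14 + 1 = 15.
Hasse bound: |15 − (19+1)| = |-5| = 5 ≤ 2√19 ≈ 8.7178 ✓.


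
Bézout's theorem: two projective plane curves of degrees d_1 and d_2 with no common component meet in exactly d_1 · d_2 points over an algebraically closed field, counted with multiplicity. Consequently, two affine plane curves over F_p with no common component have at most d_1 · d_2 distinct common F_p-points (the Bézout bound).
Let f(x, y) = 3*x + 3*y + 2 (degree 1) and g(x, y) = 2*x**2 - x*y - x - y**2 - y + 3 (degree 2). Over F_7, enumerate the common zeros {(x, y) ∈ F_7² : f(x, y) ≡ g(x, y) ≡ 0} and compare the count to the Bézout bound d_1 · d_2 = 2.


Common zeros: ∅; count = 0; Bézout bound = 2.

deg(f) = 1, deg(g) = 2, so Bézout bound = 2.
Scan x ∈ F_7. For each x, list the y ∈ F_7 with f(x, y) ≡ 0 and those with g(x, y) ≡ 0 (mod 7); the common zeros in that column are the intersection.
  x = 0: f ≡ 0 at y ∈ {4}; g ≡ 0 at y ∈ ∅; common: ∅.
  x = 1: f ≡ 0 at y ∈ {3}; g ≡ 0 at y ∈ ∅; common: ∅.
  x = 2: f ≡ 0 at y ∈ {2}; g ≡ 0 at y ∈ ∅; common: ∅.
  x = 3: f ≡ 0 at y ∈ {1}; g ≡ 0 at y ∈ {4, 6}; common: ∅.
  x = 4: f ≡ 0 at y ∈ {0}; g ≡ 0 at y ∈ {3, 6}; common: ∅.
  x = 5: f ≡ 0 at y ∈ {6}; g ≡ 0 at y ∈ {3, 5}; common: ∅.
  x = 6: f ≡ 0 at y ∈ {5}; g ≡ 0 at y ∈ ∅; common: ∅.
Collecting: common zeros = ∅, so the count is 0.
Comparison with the Bézout bound: 0 ≤ 2 = deg(f)·deg(g), as expected for curves with no common component (the affine F_7-count falls short of the bound because intersections may lie at infinity, over extension fields, or carry multiplicity).


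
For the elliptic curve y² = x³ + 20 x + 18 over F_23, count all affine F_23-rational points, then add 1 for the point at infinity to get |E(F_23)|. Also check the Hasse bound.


Affine points = {(0, 8), (0, 15), (1, 4), (1, 19), (3, 6), (3, 17), (4, 1), (4, 22), (5, 6), (5, 17), (6, 3), (6, 20), (7, 8), (7, 15), (8, 0), (12, 10), (12, 13), (14, 11), (14, 12), (15, 6), (15, 17), (16, 8), (16, 15), (17, 2), (17, 21), (18, 0), (19, 9), (19, 14), (20, 0), (21, 4), (21, 19)}; affine count = 31; |E(F_23)| = 32.

Discriminant check: Δ ∝ 4a³ + 27b² = 4·20³ + 27·18² = 4·8000 + 27·324 ≡ 15 (mod 23). Nonzero ⇒ E is nonsingular.
For each x ∈ F_23, compute rhs = x³ + 20·x + 18 mod 23, then count y ∈ F_23 with y² ≡ rhs.
  x = 0: rhs = 18, matching y values: 8, 15 (2 points).
  x = 1: rhs = 16, matching y values: 4, 19 (2 points).
  x = 2: rhs = 20, matching y values: none (0 points).
  x = 3: rhs = 13, matching y values: 6, 17 (2 points).
  x = 4: rhs = 1, matching y values: 1, 22 (2 points).
  x = 5: rhs = 13, matching y values: 6, 17 (2 points).
  x = 6: rhs = 9, matching y values: 3, 20 (2 points).
  x = 7: rhs = 18, matching y values: 8, 15 (2 points).
  x = 8: rhs = 0, matching y values: 0 (1 points).
  x = 9: rhs = 7, matching y values: none (0 points).
  x = 10: rhs = 22, matching y values: none (0 points).
  x = 11: rhs = 5, matching y values: none (0 points).
  x = 12: rhs = 8, matching y values: 10, 13 (2 points).
  x = 13: rhs = 14, matching y values: none (0 points).
  x = 14: rhs = 6, matching y values: 11, 12 (2 points).
  x = 15: rhs = 13, matching y values: 6, 17 (2 points).
  x = 16: rhs = 18, matching y values: 8, 15 (2 points).
  x = 17: rhs = 4, matching y values: 2, 21 (2 points).
  x = 18: rhs = 0, matching y values: 0 (1 points).
  x = 19: rhs = 12, matching y values: 9, 14 (2 points).
  x = 20: rhs = 0, matching y values: 0 (1 points).
  x = 21: rhs = 16, matching y values: 4, 19 (2 points).
  x = 22: rhs = 20, matching y values: none (0 points).
Total affine count: 31.
Full point count |E(F_23)| = 31 + 1 = 32.
Hasse bound: |32 − (23+1)| = |8| = 8 ≤ 2√23 ≈ 9.5917 ✓.


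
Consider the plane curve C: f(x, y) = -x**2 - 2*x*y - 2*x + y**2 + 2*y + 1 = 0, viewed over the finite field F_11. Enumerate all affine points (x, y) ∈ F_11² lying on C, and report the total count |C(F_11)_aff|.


Affine F_11-points: {(0, 10)}; count = 1.

For each of the 121 pairs (x, y) ∈ F_11², evaluate f(x, y) mod 11. Record the zeros.
  x = 0: [0↦1, 1↦4, 2↦9, 3↦5, 4↦3, 5↦3, 6↦5, 7↦9, 8↦4, 9↦1, 10↦0]  zeros at y ∈ {10}
  x = 1: [0↦9, 1↦10, 2↦2, 3↦7, 4↦3, 5↦1, 6↦1, 7↦3, 8↦7, 9↦2, 10↦10]  zeros at y ∈ ∅
  x = 2: [0↦4, 1↦3, 2↦4, 3↦7, 4↦1, 5↦8, 6↦6, 7↦6, 8↦8, 9↦1, 10↦7]  zeros at y ∈ ∅
  x = 3: [0↦8, 1↦5, 2↦4, 3↦5, 4↦8, 5↦2, 6↦9, 7↦7, 8↦7, 9↦9, 10↦2]  zeros at y ∈ ∅
  x = 4: [0↦10, 1↦5, 2↦2, 3↦1, 4↦2, 5↦5, 6↦10, 7↦6, 8↦4, 9↦4, 10↦6]  zeros at y ∈ ∅
  x = 5: [0↦10, 1↦3, 2↦9, 3↦6, 4↦5, 5↦6, 6↦9, 7↦3, 8↦10, 9↦8, 10↦8]  zeros at y ∈ ∅
  x = 6: [0↦8, 1↦10, 2↦3, 3↦9, 4↦6, 5↦5, 6↦6, 7↦9, 8↦3, 9↦10, 10↦8]  zeros at y ∈ ∅
  x = 7: [0↦4, 1↦4, 2↦6, 3↦10, 4↦5, 5↦2, 6↦1, 7↦2, 8↦5, 9↦10, 10↦6]  zeros at y ∈ ∅
  x = 8: [0↦9, 1↦7, 2↦7, 3↦9, 4↦2, 5↦8, 6↦5, 7↦4, 8↦5, 9↦8, 10↦2]  zeros at y ∈ ∅
  x = 9: [0↦1, 1↦8, 2↦6, 3↦6, 4↦8, 5↦1, 6↦7, 7↦4, 8↦3, 9↦4, 10↦7]  zeros at y ∈ ∅
  x = 10: [0↦2, 1↦7, 2↦3, 3↦1, 4↦1, 5↦3, 6↦7, 7↦2, 8↦10, 9↦9, 10↦10]  zeros at y ∈ ∅
Collecting zeros: affine points = {(0, 10)}.
Total count |C(F_11)_aff| = 1.
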